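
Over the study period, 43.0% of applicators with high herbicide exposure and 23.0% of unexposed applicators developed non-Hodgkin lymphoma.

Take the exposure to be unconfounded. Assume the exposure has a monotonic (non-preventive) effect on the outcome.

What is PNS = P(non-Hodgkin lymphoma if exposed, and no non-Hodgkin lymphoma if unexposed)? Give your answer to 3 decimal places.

p₁ = 0.43, p₀ = 0.23.
Under exogeneity and monotonicity, PNS = p₁ − p₀.
PNS = 0.43 − 0.23 = 0.2

PNS ≈ 0.200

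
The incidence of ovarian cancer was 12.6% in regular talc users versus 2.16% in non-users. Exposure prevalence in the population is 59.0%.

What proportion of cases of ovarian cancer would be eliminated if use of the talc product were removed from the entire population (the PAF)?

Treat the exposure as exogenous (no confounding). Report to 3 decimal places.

PAF ≈ 0.740

p₁ = 0.126, p₀ = 0.0216.
Overall risk P(Y=1) = π·p₁ + (1−π)·p₀ = 0.59×0.126 + 0.41×0.0216 = 0.083196.
Under exogeneity, PAF = [P(Y=1) − p₀] / P(Y=1).
PAF = (0.083196 − 0.0216) / 0.083196 ≈ 0.7404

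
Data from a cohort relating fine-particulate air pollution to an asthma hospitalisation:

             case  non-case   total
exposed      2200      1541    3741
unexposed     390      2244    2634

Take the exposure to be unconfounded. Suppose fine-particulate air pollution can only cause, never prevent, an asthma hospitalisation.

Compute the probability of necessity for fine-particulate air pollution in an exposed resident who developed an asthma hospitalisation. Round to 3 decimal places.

PN ≈ 0.748

p₁ = P(outcome | exposed) = 2200/3741 = 0.58808
p₀ = P(outcome | unexposed) = 390/2634 = 0.14806
Under exogeneity and monotonicity, PN = (p₁ − p₀) / p₁.
PN = (0.58808 − 0.14806) / 0.58808 = 0.44001 / 0.58808 ≈ 0.7482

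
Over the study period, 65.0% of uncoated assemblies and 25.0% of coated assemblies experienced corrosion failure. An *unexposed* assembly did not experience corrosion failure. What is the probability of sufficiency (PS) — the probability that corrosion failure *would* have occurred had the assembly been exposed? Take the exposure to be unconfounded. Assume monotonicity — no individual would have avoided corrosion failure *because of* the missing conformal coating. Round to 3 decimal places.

p₁ = 0.65, p₀ = 0.25.
Under exogeneity and monotonicity, PS = (p₁ − p₀) / (1 − p₀).
PS = (0.65 − 0.25) / (1 − 0.25) = 0.4 / 0.75 ≈ 0.5333

PS ≈ 0.533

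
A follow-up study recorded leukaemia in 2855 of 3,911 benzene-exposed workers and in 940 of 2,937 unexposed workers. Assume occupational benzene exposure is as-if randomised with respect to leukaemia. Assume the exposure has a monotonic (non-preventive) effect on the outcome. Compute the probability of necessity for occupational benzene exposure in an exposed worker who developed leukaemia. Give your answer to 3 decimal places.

p₁ = P(outcome | exposed) = 2855/3911 = 0.72999
p₀ = P(outcome | unexposed) = 940/2937 = 0.32005
Under exogeneity and monotonicity, PN = (p₁ − p₀) / p₁.
PN = (0.72999 − 0.32005) / 0.72999 = 0.40994 / 0.72999 ≈ 0.5616

PN ≈ 0.562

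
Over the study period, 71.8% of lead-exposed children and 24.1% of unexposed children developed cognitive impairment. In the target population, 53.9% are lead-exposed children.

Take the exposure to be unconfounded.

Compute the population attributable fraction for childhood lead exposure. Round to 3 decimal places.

PAF ≈ 0.516

p₁ = 0.718, p₀ = 0.241.
Overall risk P(Y=1) = π·p₁ + (1−π)·p₀ = 0.539×0.718 + 0.461×0.241 = 0.4981.
Under exogeneity, PAF = [P(Y=1) − p₀] / P(Y=1).
PAF = (0.4981 − 0.241) / 0.4981 ≈ 0.5162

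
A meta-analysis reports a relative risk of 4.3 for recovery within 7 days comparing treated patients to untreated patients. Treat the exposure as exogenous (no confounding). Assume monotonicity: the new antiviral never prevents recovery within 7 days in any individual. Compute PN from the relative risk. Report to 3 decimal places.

PN ≈ 0.767

Under exogeneity and monotonicity, PN = (RR − 1) / RR = 1 − 1/RR.
PN = (4.3 − 1) / 4.3 = 3.3 / 4.3 ≈ 0.7674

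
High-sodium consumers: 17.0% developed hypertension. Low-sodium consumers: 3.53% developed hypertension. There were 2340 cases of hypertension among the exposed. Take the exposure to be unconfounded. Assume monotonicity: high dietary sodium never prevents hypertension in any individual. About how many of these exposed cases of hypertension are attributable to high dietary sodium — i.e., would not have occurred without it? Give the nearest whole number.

p₁ = 0.17, p₀ = 0.0353.
PN = (p₁ − p₀)/p₁ = (0.17 − 0.0353) / 0.17 ≈ 0.79235.
Attributable cases ≈ PN × (exposed cases) = 0.79235 × 2340 ≈ 1854.11.

about 1854 cases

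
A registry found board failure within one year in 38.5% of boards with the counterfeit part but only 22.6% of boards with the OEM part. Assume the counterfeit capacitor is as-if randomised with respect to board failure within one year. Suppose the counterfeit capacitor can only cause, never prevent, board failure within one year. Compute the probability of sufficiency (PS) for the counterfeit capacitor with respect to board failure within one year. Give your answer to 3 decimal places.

p₁ = 0.385, p₀ = 0.226.
Under exogeneity and monotonicity, PS = (p₁ − p₀) / (1 − p₀).
PS = (0.385 − 0.226) / (1 − 0.226) = 0.159 / 0.774 ≈ 0.2054

PS ≈ 0.205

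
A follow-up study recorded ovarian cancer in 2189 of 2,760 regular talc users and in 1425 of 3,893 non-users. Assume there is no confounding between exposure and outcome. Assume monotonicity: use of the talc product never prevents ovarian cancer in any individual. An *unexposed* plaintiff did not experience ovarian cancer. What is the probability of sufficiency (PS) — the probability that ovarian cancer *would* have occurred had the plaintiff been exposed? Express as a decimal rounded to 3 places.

p₁ = P(outcome | exposed) = 2189/2760 = 0.79312
p₀ = P(outcome | unexposed) = 1425/3893 = 0.36604
Under exogeneity and monotonicity, PS = (p₁ − p₀) / (1 − p₀).
PS = (0.79312 − 0.36604) / (1 − 0.36604) = 0.42707 / 0.63396 ≈ 0.6737

PS ≈ 0.674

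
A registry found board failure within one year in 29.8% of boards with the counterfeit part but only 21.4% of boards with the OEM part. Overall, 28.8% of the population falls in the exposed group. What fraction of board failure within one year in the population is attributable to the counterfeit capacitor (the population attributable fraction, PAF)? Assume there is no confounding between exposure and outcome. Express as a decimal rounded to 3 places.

PAF ≈ 0.102

p₁ = 0.298, p₀ = 0.214.
Overall risk P(Y=1) = π·p₁ + (1−π)·p₀ = 0.288×0.298 + 0.712×0.214 = 0.23819.
Under exogeneity, PAF = [P(Y=1) − p₀] / P(Y=1).
PAF = (0.23819 − 0.214) / 0.23819 ≈ 0.1016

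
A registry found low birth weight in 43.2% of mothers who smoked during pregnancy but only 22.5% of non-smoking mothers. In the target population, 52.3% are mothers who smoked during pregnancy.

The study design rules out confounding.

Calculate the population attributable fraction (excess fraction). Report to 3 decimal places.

PAF ≈ 0.325

p₁ = 0.432, p₀ = 0.225.
Overall risk P(Y=1) = π·p₁ + (1−π)·p₀ = 0.523×0.432 + 0.477×0.225 = 0.33326.
Under exogeneity, PAF = [P(Y=1) − p₀] / P(Y=1).
PAF = (0.33326 − 0.225) / 0.33326 ≈ 0.3249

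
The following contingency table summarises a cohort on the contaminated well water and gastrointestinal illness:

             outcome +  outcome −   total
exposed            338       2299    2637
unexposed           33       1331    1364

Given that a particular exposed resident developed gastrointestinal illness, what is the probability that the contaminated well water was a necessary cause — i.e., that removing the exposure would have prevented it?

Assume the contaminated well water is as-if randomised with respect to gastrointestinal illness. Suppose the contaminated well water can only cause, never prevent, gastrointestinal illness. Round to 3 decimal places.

p₁ = P(outcome | exposed) = 338/2637 = 0.12818
p₀ = P(outcome | unexposed) = 33/1364 = 0.024194
Under exogeneity and monotonicity, PN = (p₁ − p₀)/p₁.
PN = (0.12818 − 0.024194) / 0.12818 ≈ 0.8112

PN ≈ 0.811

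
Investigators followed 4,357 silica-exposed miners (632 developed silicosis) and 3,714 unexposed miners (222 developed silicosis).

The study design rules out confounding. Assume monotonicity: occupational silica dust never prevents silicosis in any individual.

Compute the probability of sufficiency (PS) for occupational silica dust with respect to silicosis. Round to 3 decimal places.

PS ≈ 0.091

p₁ = P(outcome | exposed) = 632/4357 = 0.14505
p₀ = P(outcome | unexposed) = 222/3714 = 0.059774
Under exogeneity and monotonicity, PS = (p₁ − p₀) / (1 − p₀).
PS = (0.14505 − 0.059774) / (1 − 0.059774) = 0.08528 / 0.94023 ≈ 0.0907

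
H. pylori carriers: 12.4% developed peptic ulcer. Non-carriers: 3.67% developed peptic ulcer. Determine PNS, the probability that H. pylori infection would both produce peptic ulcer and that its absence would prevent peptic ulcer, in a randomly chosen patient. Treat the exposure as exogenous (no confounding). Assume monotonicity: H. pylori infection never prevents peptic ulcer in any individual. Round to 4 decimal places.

p₁ = 0.124, p₀ = 0.0367.
Under exogeneity and monotonicity, PNS = p₁ − p₀.
PNS = 0.124 − 0.0367 = 0.0873

PNS ≈ 0.0873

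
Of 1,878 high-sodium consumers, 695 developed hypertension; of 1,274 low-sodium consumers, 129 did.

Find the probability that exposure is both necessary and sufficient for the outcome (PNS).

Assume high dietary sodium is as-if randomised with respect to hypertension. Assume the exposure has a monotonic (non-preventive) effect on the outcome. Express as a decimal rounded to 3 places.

p₁ = P(outcome | exposed) = 695/1878 = 0.37007
p₀ = P(outcome | unexposed) = 129/1274 = 0.10126
Under exogeneity and monotonicity, PNS = p₁ − p₀.
PNS = 0.37007 − 0.10126 = 0.26882

PNS ≈ 0.269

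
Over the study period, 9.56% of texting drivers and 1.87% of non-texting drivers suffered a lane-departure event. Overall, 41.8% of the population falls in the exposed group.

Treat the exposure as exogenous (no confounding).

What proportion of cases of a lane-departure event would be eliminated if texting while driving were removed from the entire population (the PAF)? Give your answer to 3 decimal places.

PAF ≈ 0.632

p₁ = 0.0956, p₀ = 0.0187.
Overall risk P(Y=1) = π·p₁ + (1−π)·p₀ = 0.418×0.0956 + 0.582×0.0187 = 0.050844.
Under exogeneity, PAF = [P(Y=1) − p₀] / P(Y=1).
PAF = (0.050844 − 0.0187) / 0.050844 ≈ 0.6322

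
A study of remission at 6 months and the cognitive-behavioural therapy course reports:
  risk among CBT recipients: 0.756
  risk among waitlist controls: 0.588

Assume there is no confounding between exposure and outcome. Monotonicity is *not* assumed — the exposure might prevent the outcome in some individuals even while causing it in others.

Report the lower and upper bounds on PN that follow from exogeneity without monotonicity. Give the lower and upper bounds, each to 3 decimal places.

0.222 ≤ PN ≤ 0.545

Let p₁ = 0.756, p₀ = 0.588.
Under exogeneity alone the bounds on PN are max{0,(p₁−p₀)/p₁} ≤ PN ≤ min{1,(1−p₀)/p₁}.
  lower = (p₁ − p₀)/p₁ = 0.168 / 0.756 ≈ 0.2222
  upper = min{1, (1 − p₀)/p₁} = 0.412 / 0.756 ≈ 0.5450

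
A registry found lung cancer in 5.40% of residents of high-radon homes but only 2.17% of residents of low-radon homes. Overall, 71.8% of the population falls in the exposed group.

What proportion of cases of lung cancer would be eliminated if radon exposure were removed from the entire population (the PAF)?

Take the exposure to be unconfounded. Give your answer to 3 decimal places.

p₁ = 0.054, p₀ = 0.0217.
Overall risk P(Y=1) = π·p₁ + (1−π)·p₀ = 0.718×0.054 + 0.282×0.0217 = 0.044891.
Under exogeneity, PAF = [P(Y=1) − p₀] / P(Y=1).
PAF = (0.044891 − 0.0217) / 0.044891 ≈ 0.5166

PAF ≈ 0.517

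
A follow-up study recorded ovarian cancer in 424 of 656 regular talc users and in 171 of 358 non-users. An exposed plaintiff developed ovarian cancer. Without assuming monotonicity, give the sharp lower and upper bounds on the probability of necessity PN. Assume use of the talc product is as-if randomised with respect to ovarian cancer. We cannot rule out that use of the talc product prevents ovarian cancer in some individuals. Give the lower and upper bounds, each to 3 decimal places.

0.261 ≤ PN ≤ 0.808

p₁ = P(outcome | exposed) = 424/656 = 0.64634
p₀ = P(outcome | unexposed) = 171/358 = 0.47765
Under exogeneity alone the bounds on PN are max{0,(p₁−p₀)/p₁} ≤ PN ≤ min{1,(1−p₀)/p₁}.
  lower = (p₁ − p₀)/p₁ = 0.16869 / 0.64634 ≈ 0.2610
  upper = min{1, (1 − p₀)/p₁} = 0.52235 / 0.64634 ≈ 0.8082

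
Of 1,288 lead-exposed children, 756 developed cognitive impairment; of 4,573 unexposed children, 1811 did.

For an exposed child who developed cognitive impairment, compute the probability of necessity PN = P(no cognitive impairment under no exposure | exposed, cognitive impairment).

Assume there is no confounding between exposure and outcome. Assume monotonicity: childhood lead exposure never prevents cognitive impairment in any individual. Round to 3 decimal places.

PN ≈ 0.325

p₁ = P(outcome | exposed) = 756/1288 = 0.58696
p₀ = P(outcome | unexposed) = 1811/4573 = 0.39602
Under exogeneity and monotonicity, PN = (p₁ − p₀) / p₁.
PN = (0.58696 − 0.39602) / 0.58696 = 0.19094 / 0.58696 ≈ 0.3253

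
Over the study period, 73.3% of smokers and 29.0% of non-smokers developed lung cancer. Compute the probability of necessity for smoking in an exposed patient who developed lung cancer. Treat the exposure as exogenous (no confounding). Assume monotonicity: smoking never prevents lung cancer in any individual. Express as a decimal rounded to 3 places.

PN ≈ 0.604

p₁ = 0.733, p₀ = 0.29.
Under exogeneity and monotonicity, PN = (p₁ − p₀) / p₁.
PN = (0.733 − 0.29) / 0.733 = 0.443 / 0.733 ≈ 0.6044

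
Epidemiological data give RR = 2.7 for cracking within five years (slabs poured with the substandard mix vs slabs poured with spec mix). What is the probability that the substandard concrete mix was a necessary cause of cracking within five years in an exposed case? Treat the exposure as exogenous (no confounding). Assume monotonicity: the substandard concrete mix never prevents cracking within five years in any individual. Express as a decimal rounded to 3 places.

PN ≈ 0.630

Under exogeneity and monotonicity, PN = (RR − 1) / RR = 1 − 1/RR.
PN = (2.7 − 1) / 2.7 = 1.7 / 2.7 ≈ 0.6296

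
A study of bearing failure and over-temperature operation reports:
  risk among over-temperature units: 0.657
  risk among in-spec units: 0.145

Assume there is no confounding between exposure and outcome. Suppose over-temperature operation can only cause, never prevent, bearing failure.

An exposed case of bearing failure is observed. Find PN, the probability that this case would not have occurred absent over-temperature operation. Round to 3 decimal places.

Let p₁ = 0.657, p₀ = 0.145.
Under exogeneity and monotonicity, PN = (p₁ − p₀) / p₁.
PN = (0.657 − 0.145) / 0.657 = 0.512 / 0.657 ≈ 0.7793

PN ≈ 0.779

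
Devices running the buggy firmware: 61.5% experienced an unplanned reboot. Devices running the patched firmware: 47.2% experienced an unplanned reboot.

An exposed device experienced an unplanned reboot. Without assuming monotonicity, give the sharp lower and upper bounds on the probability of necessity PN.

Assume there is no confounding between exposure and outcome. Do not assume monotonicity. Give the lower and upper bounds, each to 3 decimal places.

0.233 ≤ PN ≤ 0.859

p₁ = 0.615, p₀ = 0.472.
Under exogeneity alone the bounds on PN are max{0,(p₁−p₀)/p₁} ≤ PN ≤ min{1,(1−p₀)/p₁}.
  lower = (p₁ − p₀)/p₁ = 0.143 / 0.615 ≈ 0.2325
  upper = min{1, (1 − p₀)/p₁} = 0.528 / 0.615 ≈ 0.8585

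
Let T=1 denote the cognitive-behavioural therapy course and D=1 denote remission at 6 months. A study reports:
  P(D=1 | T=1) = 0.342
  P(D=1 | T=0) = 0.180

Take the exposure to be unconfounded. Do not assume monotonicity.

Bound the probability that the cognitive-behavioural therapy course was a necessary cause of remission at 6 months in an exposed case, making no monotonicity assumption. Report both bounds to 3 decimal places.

0.474 ≤ PN ≤ 1.000

Let p₁ = 0.342, p₀ = 0.18.
Under exogeneity alone the bounds on PN are max{0,(p₁−p₀)/p₁} ≤ PN ≤ min{1,(1−p₀)/p₁}.
  lower = (p₁ − p₀)/p₁ = 0.162 / 0.342 ≈ 0.4737
  upper = min{1, (1 − p₀)/p₁} = 0.82 / 0.342 ≈ 2.3977 → capped at 1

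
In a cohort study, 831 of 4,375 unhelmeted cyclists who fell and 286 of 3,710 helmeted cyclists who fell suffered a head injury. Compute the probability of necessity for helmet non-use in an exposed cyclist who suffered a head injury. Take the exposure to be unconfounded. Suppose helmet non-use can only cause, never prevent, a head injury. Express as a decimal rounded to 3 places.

p₁ = P(outcome | exposed) = 831/4375 = 0.18994
p₀ = P(outcome | unexposed) = 286/3710 = 0.077089
Under exogeneity and monotonicity, PN = (p₁ − p₀) / p₁.
PN = (0.18994 − 0.077089) / 0.18994 = 0.11285 / 0.18994 ≈ 0.5941

PN ≈ 0.594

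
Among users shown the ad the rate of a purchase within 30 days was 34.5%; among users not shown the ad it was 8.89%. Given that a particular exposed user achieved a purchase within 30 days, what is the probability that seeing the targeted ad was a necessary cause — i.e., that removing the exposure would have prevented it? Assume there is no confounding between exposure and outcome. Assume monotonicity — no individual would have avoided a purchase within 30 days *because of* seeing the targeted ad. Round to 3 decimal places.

PN ≈ 0.742

p₁ = 0.345, p₀ = 0.0889.
Under exogeneity and monotonicity, PN = (p₁ − p₀) / p₁.
PN = (0.345 − 0.0889) / 0.345 = 0.2561 / 0.345 ≈ 0.7423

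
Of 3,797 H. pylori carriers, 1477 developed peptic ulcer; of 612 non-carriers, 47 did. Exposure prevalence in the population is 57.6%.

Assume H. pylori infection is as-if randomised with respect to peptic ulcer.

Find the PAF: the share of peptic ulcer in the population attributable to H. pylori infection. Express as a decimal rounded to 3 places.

p₁ = P(outcome | exposed) = 1477/3797 = 0.38899
p₀ = P(outcome | unexposed) = 47/612 = 0.076797
Overall risk P(Y=1) = π·p₁ + (1−π)·p₀ = 0.576×0.38899 + 0.424×0.076797 = 0.25662.
Under exogeneity, PAF = [P(Y=1) − p₀] / P(Y=1).
PAF = (0.25662 − 0.076797) / 0.25662 ≈ 0.7007

PAF ≈ 0.701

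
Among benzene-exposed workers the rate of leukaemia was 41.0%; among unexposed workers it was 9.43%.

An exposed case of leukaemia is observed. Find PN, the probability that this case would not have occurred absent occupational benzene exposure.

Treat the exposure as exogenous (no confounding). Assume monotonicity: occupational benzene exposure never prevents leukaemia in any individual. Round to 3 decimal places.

PN ≈ 0.770

p₁ = 0.41, p₀ = 0.0943.
Under exogeneity and monotonicity, PN = (p₁ − p₀) / p₁.
PN = (0.41 − 0.0943) / 0.41 = 0.3157 / 0.41 ≈ 0.7700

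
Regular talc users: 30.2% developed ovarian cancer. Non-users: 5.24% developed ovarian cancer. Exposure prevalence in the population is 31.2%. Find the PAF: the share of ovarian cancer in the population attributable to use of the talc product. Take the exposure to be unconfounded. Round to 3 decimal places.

PAF ≈ 0.598

p₁ = 0.302, p₀ = 0.0524.
Overall risk P(Y=1) = π·p₁ + (1−π)·p₀ = 0.312×0.302 + 0.688×0.0524 = 0.13028.
Under exogeneity, PAF = [P(Y=1) − p₀] / P(Y=1).
PAF = (0.13028 − 0.0524) / 0.13028 ≈ 0.5978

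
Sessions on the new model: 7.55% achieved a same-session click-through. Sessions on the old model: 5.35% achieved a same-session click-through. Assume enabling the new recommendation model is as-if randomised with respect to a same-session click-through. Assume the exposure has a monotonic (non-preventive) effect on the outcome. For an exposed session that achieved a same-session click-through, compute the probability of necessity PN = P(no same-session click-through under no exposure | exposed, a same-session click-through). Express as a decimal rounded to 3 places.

PN ≈ 0.291

p₁ = 0.0755, p₀ = 0.0535.
Under exogeneity and monotonicity, PN = (p₁ − p₀) / p₁.
PN = (0.0755 − 0.0535) / 0.0755 = 0.022 / 0.0755 ≈ 0.2914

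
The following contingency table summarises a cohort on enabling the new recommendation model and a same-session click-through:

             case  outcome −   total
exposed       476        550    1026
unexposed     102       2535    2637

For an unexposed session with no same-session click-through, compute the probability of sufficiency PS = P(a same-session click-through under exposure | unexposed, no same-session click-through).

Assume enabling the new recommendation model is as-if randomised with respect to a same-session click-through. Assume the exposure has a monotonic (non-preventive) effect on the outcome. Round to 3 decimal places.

PS ≈ 0.442

p₁ = P(outcome | exposed) = 476/1026 = 0.46394
p₀ = P(outcome | unexposed) = 102/2637 = 0.03868
Under exogeneity and monotonicity, PS = (p₁ − p₀)/(1 − p₀).
PS = (0.46394 − 0.03868) / 0.96132 ≈ 0.4424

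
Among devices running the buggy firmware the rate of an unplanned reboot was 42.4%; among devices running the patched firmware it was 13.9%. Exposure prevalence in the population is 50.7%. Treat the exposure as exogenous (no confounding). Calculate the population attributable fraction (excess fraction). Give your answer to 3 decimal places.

p₁ = 0.424, p₀ = 0.139.
Overall risk P(Y=1) = π·p₁ + (1−π)·p₀ = 0.507×0.424 + 0.493×0.139 = 0.28349.
Under exogeneity, PAF = [P(Y=1) − p₀] / P(Y=1).
PAF = (0.28349 − 0.139) / 0.28349 ≈ 0.5097

PAF ≈ 0.510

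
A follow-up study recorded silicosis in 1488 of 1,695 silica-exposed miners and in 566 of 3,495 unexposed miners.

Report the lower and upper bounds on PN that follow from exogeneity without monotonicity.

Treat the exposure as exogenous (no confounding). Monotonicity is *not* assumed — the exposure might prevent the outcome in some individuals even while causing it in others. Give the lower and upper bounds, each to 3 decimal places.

0.816 ≤ PN ≤ 0.955

p₁ = P(outcome | exposed) = 1488/1695 = 0.87788
p₀ = P(outcome | unexposed) = 566/3495 = 0.16195
Under exogeneity alone the bounds on PN are max{0,(p₁−p₀)/p₁} ≤ PN ≤ min{1,(1−p₀)/p₁}.
  lower = (p₁ − p₀)/p₁ = 0.71593 / 0.87788 ≈ 0.8155
  upper = min{1, (1 − p₀)/p₁} = 0.83805 / 0.87788 ≈ 0.9546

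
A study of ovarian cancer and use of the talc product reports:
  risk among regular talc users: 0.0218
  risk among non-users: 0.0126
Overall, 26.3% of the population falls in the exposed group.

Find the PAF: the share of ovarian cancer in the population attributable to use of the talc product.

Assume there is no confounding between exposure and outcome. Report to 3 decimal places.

Let p₁ = 0.0218, p₀ = 0.0126.
Overall risk P(Y=1) = π·p₁ + (1−π)·p₀ = 0.263×0.0218 + 0.737×0.0126 = 0.01502.
Under exogeneity, PAF = [P(Y=1) − p₀] / P(Y=1).
PAF = (0.01502 − 0.0126) / 0.01502 ≈ 0.1611

PAF ≈ 0.161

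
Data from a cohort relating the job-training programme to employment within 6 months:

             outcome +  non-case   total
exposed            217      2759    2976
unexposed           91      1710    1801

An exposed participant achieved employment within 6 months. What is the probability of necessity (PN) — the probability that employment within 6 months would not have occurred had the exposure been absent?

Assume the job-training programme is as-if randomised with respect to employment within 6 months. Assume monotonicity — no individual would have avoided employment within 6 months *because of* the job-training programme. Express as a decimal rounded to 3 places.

p₁ = P(outcome | exposed) = 217/2976 = 0.072917
p₀ = P(outcome | unexposed) = 91/1801 = 0.050527
Under exogeneity and monotonicity, PN = (p₁ − p₀) / p₁.
PN = (0.072917 − 0.050527) / 0.072917 = 0.022389 / 0.072917 ≈ 0.3071

PN ≈ 0.307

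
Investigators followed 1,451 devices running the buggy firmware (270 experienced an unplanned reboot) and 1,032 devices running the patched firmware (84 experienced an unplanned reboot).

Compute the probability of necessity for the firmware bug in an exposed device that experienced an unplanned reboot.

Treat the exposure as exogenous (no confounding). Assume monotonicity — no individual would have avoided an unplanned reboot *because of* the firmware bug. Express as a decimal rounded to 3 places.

p₁ = P(outcome | exposed) = 270/1451 = 0.18608
p₀ = P(outcome | unexposed) = 84/1032 = 0.081395
Under exogeneity and monotonicity, PN = (p₁ − p₀) / p₁.
PN = (0.18608 − 0.081395) / 0.18608 = 0.10468 / 0.18608 ≈ 0.5626

PN ≈ 0.563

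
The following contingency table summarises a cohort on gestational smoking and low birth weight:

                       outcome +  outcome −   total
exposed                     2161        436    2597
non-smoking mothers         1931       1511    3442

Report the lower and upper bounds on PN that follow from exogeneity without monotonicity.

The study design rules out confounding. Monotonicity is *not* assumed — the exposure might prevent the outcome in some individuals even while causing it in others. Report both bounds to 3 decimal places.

p₁ = P(outcome | exposed) = 2161/2597 = 0.83211
p₀ = P(outcome | unexposed) = 1931/3442 = 0.56101
Under exogeneity alone the bounds on PN are max{0,(p₁−p₀)/p₁} ≤ PN ≤ min{1,(1−p₀)/p₁}.
  lower = (p₁ − p₀)/p₁ = 0.2711 / 0.83211 ≈ 0.3258
  upper = min{1, (1 − p₀)/p₁} = 0.43899 / 0.83211 ≈ 0.5276

0.326 ≤ PN ≤ 0.528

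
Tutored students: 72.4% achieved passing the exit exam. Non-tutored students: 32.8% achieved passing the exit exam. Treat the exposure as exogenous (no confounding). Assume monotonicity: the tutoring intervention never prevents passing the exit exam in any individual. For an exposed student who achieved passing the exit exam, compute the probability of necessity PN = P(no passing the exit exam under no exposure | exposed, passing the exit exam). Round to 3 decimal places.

PN ≈ 0.547

p₁ = 0.724, p₀ = 0.328.
Under exogeneity and monotonicity, PN = (p₁ − p₀) / p₁.
PN = (0.724 − 0.328) / 0.724 = 0.396 / 0.724 ≈ 0.5470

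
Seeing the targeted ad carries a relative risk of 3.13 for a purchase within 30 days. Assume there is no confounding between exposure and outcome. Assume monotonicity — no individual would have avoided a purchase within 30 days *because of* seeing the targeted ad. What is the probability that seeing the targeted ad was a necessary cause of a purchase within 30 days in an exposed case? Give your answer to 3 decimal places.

Under exogeneity and monotonicity, PN = (RR − 1) / RR = 1 − 1/RR.
PN = (3.13 − 1) / 3.13 = 2.13 / 3.13 ≈ 0.6805

PN ≈ 0.681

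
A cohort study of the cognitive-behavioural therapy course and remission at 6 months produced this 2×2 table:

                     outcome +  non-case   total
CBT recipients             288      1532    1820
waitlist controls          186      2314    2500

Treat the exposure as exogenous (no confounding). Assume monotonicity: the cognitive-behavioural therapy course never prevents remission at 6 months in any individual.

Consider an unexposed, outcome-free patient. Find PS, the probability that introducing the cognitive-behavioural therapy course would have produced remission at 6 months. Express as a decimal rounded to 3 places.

p₁ = P(outcome | exposed) = 288/1820 = 0.15824
p₀ = P(outcome | unexposed) = 186/2500 = 0.0744
Under exogeneity and monotonicity, PS = (p₁ − p₀)/(1 − p₀).
PS = (0.15824 − 0.0744) / 0.9256 ≈ 0.0906

PS ≈ 0.091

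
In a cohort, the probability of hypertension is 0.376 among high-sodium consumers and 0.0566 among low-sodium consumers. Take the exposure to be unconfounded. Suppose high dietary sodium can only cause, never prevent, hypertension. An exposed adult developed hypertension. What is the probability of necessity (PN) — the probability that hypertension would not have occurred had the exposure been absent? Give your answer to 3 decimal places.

Let p₁ = 0.376, p₀ = 0.0566.
Under exogeneity and monotonicity, PN = (p₁ − p₀) / p₁.
PN = (0.376 − 0.0566) / 0.376 = 0.3194 / 0.376 ≈ 0.8495

PN ≈ 0.849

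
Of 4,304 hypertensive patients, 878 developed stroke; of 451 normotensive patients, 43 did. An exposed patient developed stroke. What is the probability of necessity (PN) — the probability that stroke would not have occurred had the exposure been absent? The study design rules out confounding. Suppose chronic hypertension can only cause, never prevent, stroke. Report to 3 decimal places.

PN ≈ 0.533

p₁ = P(outcome | exposed) = 878/4304 = 0.204
p₀ = P(outcome | unexposed) = 43/451 = 0.095344
Under exogeneity and monotonicity, PN = (p₁ − p₀) / p₁.
PN = (0.204 − 0.095344) / 0.204 = 0.10865 / 0.204 ≈ 0.5326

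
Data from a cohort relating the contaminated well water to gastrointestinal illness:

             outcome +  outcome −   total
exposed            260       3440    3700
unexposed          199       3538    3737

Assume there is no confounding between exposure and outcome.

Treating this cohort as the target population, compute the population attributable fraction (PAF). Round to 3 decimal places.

PAF ≈ 0.137

p₁ = P(outcome | exposed) = 260/3700 = 0.07027
p₀ = P(outcome | unexposed) = 199/3737 = 0.053251
Exposure prevalence π = 3700/7437 = 0.49751; overall risk P(Y=1) = 0.061718.
Under exogeneity, PAF = [P(Y=1) − p₀]/P(Y=1).
PAF = (0.061718 − 0.053251) / 0.061718 ≈ 0.1372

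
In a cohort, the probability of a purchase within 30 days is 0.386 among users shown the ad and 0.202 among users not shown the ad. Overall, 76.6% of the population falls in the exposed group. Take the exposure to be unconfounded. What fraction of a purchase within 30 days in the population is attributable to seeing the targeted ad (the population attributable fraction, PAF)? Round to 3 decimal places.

Let p₁ = 0.386, p₀ = 0.202.
Overall risk P(Y=1) = π·p₁ + (1−π)·p₀ = 0.766×0.386 + 0.234×0.202 = 0.34294.
Under exogeneity, PAF = [P(Y=1) − p₀] / P(Y=1).
PAF = (0.34294 − 0.202) / 0.34294 ≈ 0.4110

PAF ≈ 0.411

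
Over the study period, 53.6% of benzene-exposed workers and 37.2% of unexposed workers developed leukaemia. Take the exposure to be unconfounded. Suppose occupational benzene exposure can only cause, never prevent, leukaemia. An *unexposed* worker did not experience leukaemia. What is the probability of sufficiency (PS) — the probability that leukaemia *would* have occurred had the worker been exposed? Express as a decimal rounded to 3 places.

p₁ = 0.536, p₀ = 0.372.
Under exogeneity and monotonicity, PS = (p₁ − p₀) / (1 − p₀).
PS = (0.536 − 0.372) / (1 − 0.372) = 0.164 / 0.628 ≈ 0.2611

PS ≈ 0.261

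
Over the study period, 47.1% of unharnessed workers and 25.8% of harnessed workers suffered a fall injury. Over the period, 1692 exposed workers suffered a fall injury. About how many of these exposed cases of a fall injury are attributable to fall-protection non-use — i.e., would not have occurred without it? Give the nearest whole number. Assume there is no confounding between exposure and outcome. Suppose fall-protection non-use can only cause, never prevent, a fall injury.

about 765 cases

p₁ = 0.471, p₀ = 0.258.
PN = (p₁ − p₀)/p₁ = (0.471 − 0.258) / 0.471 ≈ 0.45223.
Attributable cases ≈ PN × (exposed cases) = 0.45223 × 1692 ≈ 765.17.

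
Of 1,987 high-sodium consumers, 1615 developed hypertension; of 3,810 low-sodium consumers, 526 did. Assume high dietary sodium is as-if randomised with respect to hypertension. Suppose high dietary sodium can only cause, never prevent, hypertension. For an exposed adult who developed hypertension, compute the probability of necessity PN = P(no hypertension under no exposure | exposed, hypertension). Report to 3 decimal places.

p₁ = P(outcome | exposed) = 1615/1987 = 0.81278
p₀ = P(outcome | unexposed) = 526/3810 = 0.13806
Under exogeneity and monotonicity, PN = (p₁ − p₀) / p₁.
PN = (0.81278 − 0.13806) / 0.81278 = 0.67473 / 0.81278 ≈ 0.8301

PN ≈ 0.830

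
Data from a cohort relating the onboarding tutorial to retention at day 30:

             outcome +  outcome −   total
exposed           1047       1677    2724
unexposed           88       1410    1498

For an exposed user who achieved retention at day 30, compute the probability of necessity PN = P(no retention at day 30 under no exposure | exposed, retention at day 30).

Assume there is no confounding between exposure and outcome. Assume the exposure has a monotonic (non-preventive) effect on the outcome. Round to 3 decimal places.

PN ≈ 0.847

p₁ = P(outcome | exposed) = 1047/2724 = 0.38436
p₀ = P(outcome | unexposed) = 88/1498 = 0.058745
Under exogeneity and monotonicity, PN = (p₁ − p₀)/p₁.
PN = (0.38436 − 0.058745) / 0.38436 ≈ 0.8472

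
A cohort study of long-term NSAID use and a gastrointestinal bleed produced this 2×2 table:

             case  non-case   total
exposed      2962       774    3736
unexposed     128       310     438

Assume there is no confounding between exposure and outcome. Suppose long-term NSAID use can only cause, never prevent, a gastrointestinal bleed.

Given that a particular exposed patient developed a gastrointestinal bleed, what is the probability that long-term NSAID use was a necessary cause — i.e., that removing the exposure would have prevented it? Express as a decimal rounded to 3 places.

p₁ = P(outcome | exposed) = 2962/3736 = 0.79283
p₀ = P(outcome | unexposed) = 128/438 = 0.29224
Under exogeneity and monotonicity, PN = (p₁ − p₀)/p₁.
PN = (0.79283 − 0.29224) / 0.79283 ≈ 0.6314

PN ≈ 0.631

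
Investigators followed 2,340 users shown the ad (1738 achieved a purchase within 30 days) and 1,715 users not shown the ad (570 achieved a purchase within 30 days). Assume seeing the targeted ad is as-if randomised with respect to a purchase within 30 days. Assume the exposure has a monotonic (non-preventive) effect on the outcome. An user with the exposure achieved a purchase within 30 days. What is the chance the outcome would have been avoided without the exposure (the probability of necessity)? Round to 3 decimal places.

p₁ = P(outcome | exposed) = 1738/2340 = 0.74274
p₀ = P(outcome | unexposed) = 570/1715 = 0.33236
Under exogeneity and monotonicity, PN = (p₁ − p₀) / p₁.
PN = (0.74274 − 0.33236) / 0.74274 = 0.41037 / 0.74274 ≈ 0.5525

PN ≈ 0.553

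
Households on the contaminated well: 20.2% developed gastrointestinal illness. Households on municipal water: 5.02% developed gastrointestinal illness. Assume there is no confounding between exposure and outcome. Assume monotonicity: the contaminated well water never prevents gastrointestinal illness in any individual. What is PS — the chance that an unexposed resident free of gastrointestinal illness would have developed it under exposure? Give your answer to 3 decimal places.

p₁ = 0.202, p₀ = 0.0502.
Under exogeneity and monotonicity, PS = (p₁ − p₀) / (1 − p₀).
PS = (0.202 − 0.0502) / (1 − 0.0502) = 0.1518 / 0.9498 ≈ 0.1598

PS ≈ 0.160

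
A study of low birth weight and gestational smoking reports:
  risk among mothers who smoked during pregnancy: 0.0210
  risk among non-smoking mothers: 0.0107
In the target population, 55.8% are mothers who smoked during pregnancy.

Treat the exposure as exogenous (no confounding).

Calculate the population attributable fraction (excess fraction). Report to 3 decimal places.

PAF ≈ 0.349

Let p₁ = 0.021, p₀ = 0.0107.
Overall risk P(Y=1) = π·p₁ + (1−π)·p₀ = 0.558×0.021 + 0.442×0.0107 = 0.016447.
Under exogeneity, PAF = [P(Y=1) − p₀] / P(Y=1).
PAF = (0.016447 − 0.0107) / 0.016447 ≈ 0.3494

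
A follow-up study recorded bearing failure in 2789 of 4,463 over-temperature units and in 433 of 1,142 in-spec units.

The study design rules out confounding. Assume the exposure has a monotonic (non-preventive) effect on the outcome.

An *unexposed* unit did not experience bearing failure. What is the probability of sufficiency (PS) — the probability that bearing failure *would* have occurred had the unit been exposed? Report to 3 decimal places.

PS ≈ 0.396

p₁ = P(outcome | exposed) = 2789/4463 = 0.62492
p₀ = P(outcome | unexposed) = 433/1142 = 0.37916
Under exogeneity and monotonicity, PS = (p₁ − p₀) / (1 − p₀).
PS = (0.62492 − 0.37916) / (1 − 0.37916) = 0.24576 / 0.62084 ≈ 0.3958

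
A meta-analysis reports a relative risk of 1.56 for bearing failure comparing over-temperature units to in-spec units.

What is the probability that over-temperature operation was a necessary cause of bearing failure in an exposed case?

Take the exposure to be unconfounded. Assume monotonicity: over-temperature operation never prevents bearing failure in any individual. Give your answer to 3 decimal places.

Under exogeneity and monotonicity, PN = (RR − 1) / RR = 1 − 1/RR.
PN = (1.56 − 1) / 1.56 = 0.56 / 1.56 ≈ 0.3590

PN ≈ 0.359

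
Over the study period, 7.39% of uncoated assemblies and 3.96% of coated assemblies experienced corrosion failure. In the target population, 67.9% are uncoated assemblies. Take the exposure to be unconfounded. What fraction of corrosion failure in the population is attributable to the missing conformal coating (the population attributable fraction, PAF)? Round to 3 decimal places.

p₁ = 0.0739, p₀ = 0.0396.
Overall risk P(Y=1) = π·p₁ + (1−π)·p₀ = 0.679×0.0739 + 0.321×0.0396 = 0.06289.
Under exogeneity, PAF = [P(Y=1) − p₀] / P(Y=1).
PAF = (0.06289 − 0.0396) / 0.06289 ≈ 0.3703

PAF ≈ 0.370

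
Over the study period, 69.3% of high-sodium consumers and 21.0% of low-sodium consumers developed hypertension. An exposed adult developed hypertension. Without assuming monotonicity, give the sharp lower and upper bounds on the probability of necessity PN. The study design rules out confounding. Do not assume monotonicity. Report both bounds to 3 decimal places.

p₁ = 0.693, p₀ = 0.21.
Under exogeneity alone the bounds on PN are max{0,(p₁−p₀)/p₁} ≤ PN ≤ min{1,(1−p₀)/p₁}.
  lower = (p₁ − p₀)/p₁ = 0.483 / 0.693 ≈ 0.6970
  upper = min{1, (1 − p₀)/p₁} = 0.79 / 0.693 ≈ 1.1400 → capped at 1

0.697 ≤ PN ≤ 1.000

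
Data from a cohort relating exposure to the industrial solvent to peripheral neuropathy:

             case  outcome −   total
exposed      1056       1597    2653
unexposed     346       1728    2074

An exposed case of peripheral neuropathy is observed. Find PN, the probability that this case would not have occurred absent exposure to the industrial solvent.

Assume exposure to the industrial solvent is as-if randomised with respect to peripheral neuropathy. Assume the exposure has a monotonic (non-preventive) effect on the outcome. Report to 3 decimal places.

p₁ = P(outcome | exposed) = 1056/2653 = 0.39804
p₀ = P(outcome | unexposed) = 346/2074 = 0.16683
Under exogeneity and monotonicity, PN = (p₁ − p₀) / p₁.
PN = (0.39804 − 0.16683) / 0.39804 = 0.23121 / 0.39804 ≈ 0.5809

PN ≈ 0.581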